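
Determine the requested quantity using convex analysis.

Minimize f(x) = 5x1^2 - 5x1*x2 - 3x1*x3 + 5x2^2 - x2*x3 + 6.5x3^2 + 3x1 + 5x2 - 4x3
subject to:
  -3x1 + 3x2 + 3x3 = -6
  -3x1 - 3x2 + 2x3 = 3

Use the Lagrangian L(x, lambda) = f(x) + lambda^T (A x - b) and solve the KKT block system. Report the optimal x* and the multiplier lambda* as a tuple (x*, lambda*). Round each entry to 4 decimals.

Form the Lagrangian:
  L(x, lambda) = (1/2) x^T Q x + c^T x + lambda^T (A x - b)
Stationarity (grad_x L = 0): Q x + c + A^T lambda = 0.
Primal feasibility: A x = b.

This gives the KKT block system:
  [ Q   A^T ] [ x     ]   [-c ]
  [ A    0  ] [ lambda ] = [ b ]

Solving the linear system:
  x*      = (-0.041, -1.3918, -0.6492)
  lambda* = (3.2601, 0.5721)
  f(x*)   = 6.6795

x* = (-0.041, -1.3918, -0.6492), lambda* = (3.2601, 0.5721)


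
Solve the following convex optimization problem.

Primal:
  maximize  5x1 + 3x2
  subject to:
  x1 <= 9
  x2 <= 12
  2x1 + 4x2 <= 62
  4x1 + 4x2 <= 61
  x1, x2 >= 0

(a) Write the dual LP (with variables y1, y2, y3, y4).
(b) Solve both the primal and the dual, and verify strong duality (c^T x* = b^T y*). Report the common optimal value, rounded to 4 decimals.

The standard primal-dual pair for 'max c^T x s.t. A x <= b, x >= 0' is:
  Dual:  min b^T y  s.t.  A^T y >= c,  y >= 0.

So the dual LP is:
  minimize  9y1 + 12y2 + 62y3 + 61y4
  subject to:
    y1 + 2y3 + 4y4 >= 5
    y2 + 4y3 + 4y4 >= 3
    y1, y2, y3, y4 >= 0

Solving the primal: x* = (9, 6.25).
  primal value c^T x* = 63.75.
Solving the dual: y* = (2, 0, 0, 0.75).
  dual value b^T y* = 63.75.
Strong duality: c^T x* = b^T y*. Confirmed.

63.75


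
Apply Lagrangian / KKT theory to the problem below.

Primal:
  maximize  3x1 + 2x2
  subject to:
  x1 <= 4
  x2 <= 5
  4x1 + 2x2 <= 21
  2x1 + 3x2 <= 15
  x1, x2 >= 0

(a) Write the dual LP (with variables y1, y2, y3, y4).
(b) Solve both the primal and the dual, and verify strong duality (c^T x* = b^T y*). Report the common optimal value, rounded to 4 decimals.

The standard primal-dual pair for 'max c^T x s.t. A x <= b, x >= 0' is:
  Dual:  min b^T y  s.t.  A^T y >= c,  y >= 0.

So the dual LP is:
  minimize  4y1 + 5y2 + 21y3 + 15y4
  subject to:
    y1 + 4y3 + 2y4 >= 3
    y2 + 2y3 + 3y4 >= 2
    y1, y2, y3, y4 >= 0

Solving the primal: x* = (4, 2.3333).
  primal value c^T x* = 16.6667.
Solving the dual: y* = (1.6667, 0, 0, 0.6667).
  dual value b^T y* = 16.6667.
Strong duality: c^T x* = b^T y*. Confirmed.

16.6667


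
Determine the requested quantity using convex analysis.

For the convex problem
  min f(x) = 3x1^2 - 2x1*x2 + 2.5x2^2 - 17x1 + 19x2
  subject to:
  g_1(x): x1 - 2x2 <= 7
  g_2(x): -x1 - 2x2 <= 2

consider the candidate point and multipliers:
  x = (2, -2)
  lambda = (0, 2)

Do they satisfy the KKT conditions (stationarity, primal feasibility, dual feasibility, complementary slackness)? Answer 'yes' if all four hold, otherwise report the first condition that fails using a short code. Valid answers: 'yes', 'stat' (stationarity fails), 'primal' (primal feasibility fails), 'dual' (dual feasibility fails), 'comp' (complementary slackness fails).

Gradient of f: grad f(x) = Q x + c = (-1, 5)
Constraint values g_i(x) = a_i^T x - b_i:
  g_1((2, -2)) = -1
  g_2((2, -2)) = 0
Stationarity residual: grad f(x) + sum_i lambda_i a_i = (-3, 1)
  -> stationarity FAILS
Primal feasibility (all g_i <= 0): OK
Dual feasibility (all lambda_i >= 0): OK
Complementary slackness (lambda_i * g_i(x) = 0 for all i): OK

Verdict: the first failing condition is stationarity -> stat.

stat


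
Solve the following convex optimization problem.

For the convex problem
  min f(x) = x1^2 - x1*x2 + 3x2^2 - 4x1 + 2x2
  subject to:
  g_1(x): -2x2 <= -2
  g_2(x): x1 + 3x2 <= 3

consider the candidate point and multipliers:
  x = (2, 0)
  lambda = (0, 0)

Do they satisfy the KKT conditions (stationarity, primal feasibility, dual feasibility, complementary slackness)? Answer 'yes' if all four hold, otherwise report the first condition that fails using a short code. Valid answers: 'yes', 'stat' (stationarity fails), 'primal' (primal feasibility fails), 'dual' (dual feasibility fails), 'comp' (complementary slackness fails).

Gradient of f: grad f(x) = Q x + c = (0, 0)
Constraint values g_i(x) = a_i^T x - b_i:
  g_1((2, 0)) = 2
  g_2((2, 0)) = -1
Stationarity residual: grad f(x) + sum_i lambda_i a_i = (0, 0)
  -> stationarity OK
Primal feasibility (all g_i <= 0): FAILS
Dual feasibility (all lambda_i >= 0): OK
Complementary slackness (lambda_i * g_i(x) = 0 for all i): OK

Verdict: the first failing condition is primal_feasibility -> primal.

primal


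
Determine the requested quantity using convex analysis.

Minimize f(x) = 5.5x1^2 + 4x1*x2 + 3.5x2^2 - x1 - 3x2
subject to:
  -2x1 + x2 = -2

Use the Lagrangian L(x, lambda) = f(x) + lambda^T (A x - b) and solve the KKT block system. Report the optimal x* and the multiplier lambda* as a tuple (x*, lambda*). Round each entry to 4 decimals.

Form the Lagrangian:
  L(x, lambda) = (1/2) x^T Q x + c^T x + lambda^T (A x - b)
Stationarity (grad_x L = 0): Q x + c + A^T lambda = 0.
Primal feasibility: A x = b.

This gives the KKT block system:
  [ Q   A^T ] [ x     ]   [-c ]
  [ A    0  ] [ lambda ] = [ b ]

Solving the linear system:
  x*      = (0.7818, -0.4364)
  lambda* = (2.9273)
  f(x*)   = 3.1909

x* = (0.7818, -0.4364), lambda* = (2.9273)


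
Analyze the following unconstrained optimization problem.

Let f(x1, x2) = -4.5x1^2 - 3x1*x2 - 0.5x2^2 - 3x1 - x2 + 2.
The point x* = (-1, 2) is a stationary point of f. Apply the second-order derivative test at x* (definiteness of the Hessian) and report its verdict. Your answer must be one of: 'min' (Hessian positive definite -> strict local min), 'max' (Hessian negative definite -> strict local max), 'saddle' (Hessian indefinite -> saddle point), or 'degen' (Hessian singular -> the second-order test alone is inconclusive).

Compute the Hessian H = grad^2 f:
  H = [[-9, -3], [-3, -1]]
Verify stationarity: grad f(x*) = H x* + g = (0, 0).
Eigenvalues of H: -10, 0.
H has a zero eigenvalue (singular; negative semidefinite but not definite), so H is neither positive definite, negative definite, nor indefinite. The second-order test alone is inconclusive -> degen.
(Indeed, f is constant along the null direction of H through x*, so x* is not a strict local extremum.)

degen


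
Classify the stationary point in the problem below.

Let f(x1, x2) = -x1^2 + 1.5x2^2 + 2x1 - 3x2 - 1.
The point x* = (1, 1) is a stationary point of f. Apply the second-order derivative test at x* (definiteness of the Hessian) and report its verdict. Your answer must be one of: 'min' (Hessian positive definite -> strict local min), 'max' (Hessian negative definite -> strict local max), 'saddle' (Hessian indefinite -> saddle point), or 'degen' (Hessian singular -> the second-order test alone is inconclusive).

Compute the Hessian H = grad^2 f:
  H = [[-2, 0], [0, 3]]
Verify stationarity: grad f(x*) = H x* + g = (0, 0).
Eigenvalues of H: -2, 3.
Eigenvalues have mixed signs, so H is indefinite -> x* is a saddle point.

saddle


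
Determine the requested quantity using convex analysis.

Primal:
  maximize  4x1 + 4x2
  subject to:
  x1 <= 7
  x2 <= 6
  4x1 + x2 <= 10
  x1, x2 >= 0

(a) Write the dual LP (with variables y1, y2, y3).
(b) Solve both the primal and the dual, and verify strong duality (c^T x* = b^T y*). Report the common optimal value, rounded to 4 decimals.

The standard primal-dual pair for 'max c^T x s.t. A x <= b, x >= 0' is:
  Dual:  min b^T y  s.t.  A^T y >= c,  y >= 0.

So the dual LP is:
  minimize  7y1 + 6y2 + 10y3
  subject to:
    y1 + 4y3 >= 4
    y2 + y3 >= 4
    y1, y2, y3 >= 0

Solving the primal: x* = (1, 6).
  primal value c^T x* = 28.
Solving the dual: y* = (0, 3, 1).
  dual value b^T y* = 28.
Strong duality: c^T x* = b^T y*. Confirmed.

28


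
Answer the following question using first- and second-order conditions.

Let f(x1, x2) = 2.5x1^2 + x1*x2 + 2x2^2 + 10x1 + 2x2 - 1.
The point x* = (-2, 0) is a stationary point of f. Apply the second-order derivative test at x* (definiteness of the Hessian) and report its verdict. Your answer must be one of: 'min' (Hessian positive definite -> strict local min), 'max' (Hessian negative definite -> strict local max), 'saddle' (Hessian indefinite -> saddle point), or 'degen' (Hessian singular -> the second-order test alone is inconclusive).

Compute the Hessian H = grad^2 f:
  H = [[5, 1], [1, 4]]
Verify stationarity: grad f(x*) = H x* + g = (0, 0).
Eigenvalues of H: 3.382, 5.618.
Both eigenvalues > 0, so H is positive definite -> x* is a strict local min.

min


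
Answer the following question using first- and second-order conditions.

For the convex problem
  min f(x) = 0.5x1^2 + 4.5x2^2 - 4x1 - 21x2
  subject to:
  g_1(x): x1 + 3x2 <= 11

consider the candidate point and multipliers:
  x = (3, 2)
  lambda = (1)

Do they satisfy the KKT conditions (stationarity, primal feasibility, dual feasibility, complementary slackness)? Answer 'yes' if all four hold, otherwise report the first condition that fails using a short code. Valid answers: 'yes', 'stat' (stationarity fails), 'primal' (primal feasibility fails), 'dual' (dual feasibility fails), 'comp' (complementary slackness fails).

Gradient of f: grad f(x) = Q x + c = (-1, -3)
Constraint values g_i(x) = a_i^T x - b_i:
  g_1((3, 2)) = -2
Stationarity residual: grad f(x) + sum_i lambda_i a_i = (0, 0)
  -> stationarity OK
Primal feasibility (all g_i <= 0): OK
Dual feasibility (all lambda_i >= 0): OK
Complementary slackness (lambda_i * g_i(x) = 0 for all i): FAILS

Verdict: the first failing condition is complementary_slackness -> comp.

comp


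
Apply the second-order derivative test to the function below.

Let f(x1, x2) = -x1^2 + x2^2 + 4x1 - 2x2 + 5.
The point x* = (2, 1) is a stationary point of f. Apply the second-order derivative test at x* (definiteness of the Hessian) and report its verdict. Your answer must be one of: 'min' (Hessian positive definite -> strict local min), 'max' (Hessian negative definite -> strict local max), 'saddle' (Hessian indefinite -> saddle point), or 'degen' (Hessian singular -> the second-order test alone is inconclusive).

Compute the Hessian H = grad^2 f:
  H = [[-2, 0], [0, 2]]
Verify stationarity: grad f(x*) = H x* + g = (0, 0).
Eigenvalues of H: -2, 2.
Eigenvalues have mixed signs, so H is indefinite -> x* is a saddle point.

saddle


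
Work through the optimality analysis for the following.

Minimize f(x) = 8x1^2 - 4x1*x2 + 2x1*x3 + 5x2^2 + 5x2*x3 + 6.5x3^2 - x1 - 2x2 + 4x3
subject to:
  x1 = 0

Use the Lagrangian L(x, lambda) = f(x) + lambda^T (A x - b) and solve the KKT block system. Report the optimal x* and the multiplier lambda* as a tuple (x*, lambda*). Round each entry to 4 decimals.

Form the Lagrangian:
  L(x, lambda) = (1/2) x^T Q x + c^T x + lambda^T (A x - b)
Stationarity (grad_x L = 0): Q x + c + A^T lambda = 0.
Primal feasibility: A x = b.

This gives the KKT block system:
  [ Q   A^T ] [ x     ]   [-c ]
  [ A    0  ] [ lambda ] = [ b ]

Solving the linear system:
  x*      = (0, 0.4381, -0.4762)
  lambda* = (3.7048)
  f(x*)   = -1.3905

x* = (0, 0.4381, -0.4762), lambda* = (3.7048)


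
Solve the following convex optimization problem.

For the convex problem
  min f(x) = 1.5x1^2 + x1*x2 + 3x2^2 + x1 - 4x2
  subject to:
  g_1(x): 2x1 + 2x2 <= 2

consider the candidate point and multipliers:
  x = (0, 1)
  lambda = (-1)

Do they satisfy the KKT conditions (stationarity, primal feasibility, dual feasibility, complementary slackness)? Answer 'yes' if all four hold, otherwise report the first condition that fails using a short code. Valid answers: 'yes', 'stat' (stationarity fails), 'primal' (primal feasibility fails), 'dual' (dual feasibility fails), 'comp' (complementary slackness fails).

Gradient of f: grad f(x) = Q x + c = (2, 2)
Constraint values g_i(x) = a_i^T x - b_i:
  g_1((0, 1)) = 0
Stationarity residual: grad f(x) + sum_i lambda_i a_i = (0, 0)
  -> stationarity OK
Primal feasibility (all g_i <= 0): OK
Dual feasibility (all lambda_i >= 0): FAILS
Complementary slackness (lambda_i * g_i(x) = 0 for all i): OK

Verdict: the first failing condition is dual_feasibility -> dual.

dual


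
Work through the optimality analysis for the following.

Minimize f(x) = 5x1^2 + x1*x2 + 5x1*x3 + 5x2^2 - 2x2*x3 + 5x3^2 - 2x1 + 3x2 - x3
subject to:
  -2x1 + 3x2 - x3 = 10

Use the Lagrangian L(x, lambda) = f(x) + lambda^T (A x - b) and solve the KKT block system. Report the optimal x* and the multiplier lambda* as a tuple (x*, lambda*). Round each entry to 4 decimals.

Form the Lagrangian:
  L(x, lambda) = (1/2) x^T Q x + c^T x + lambda^T (A x - b)
Stationarity (grad_x L = 0): Q x + c + A^T lambda = 0.
Primal feasibility: A x = b.

This gives the KKT block system:
  [ Q   A^T ] [ x     ]   [-c ]
  [ A    0  ] [ lambda ] = [ b ]

Solving the linear system:
  x*      = (-1.9231, 2.3077, 0.7692)
  lambda* = (-7.5385)
  f(x*)   = 42.6923

x* = (-1.9231, 2.3077, 0.7692), lambda* = (-7.5385)


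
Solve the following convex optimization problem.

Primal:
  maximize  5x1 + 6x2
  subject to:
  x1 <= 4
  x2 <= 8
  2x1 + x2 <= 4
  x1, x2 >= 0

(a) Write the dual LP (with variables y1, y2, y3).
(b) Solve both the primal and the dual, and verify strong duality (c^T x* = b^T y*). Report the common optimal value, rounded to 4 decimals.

The standard primal-dual pair for 'max c^T x s.t. A x <= b, x >= 0' is:
  Dual:  min b^T y  s.t.  A^T y >= c,  y >= 0.

So the dual LP is:
  minimize  4y1 + 8y2 + 4y3
  subject to:
    y1 + 2y3 >= 5
    y2 + y3 >= 6
    y1, y2, y3 >= 0

Solving the primal: x* = (0, 4).
  primal value c^T x* = 24.
Solving the dual: y* = (0, 0, 6).
  dual value b^T y* = 24.
Strong duality: c^T x* = b^T y*. Confirmed.

24


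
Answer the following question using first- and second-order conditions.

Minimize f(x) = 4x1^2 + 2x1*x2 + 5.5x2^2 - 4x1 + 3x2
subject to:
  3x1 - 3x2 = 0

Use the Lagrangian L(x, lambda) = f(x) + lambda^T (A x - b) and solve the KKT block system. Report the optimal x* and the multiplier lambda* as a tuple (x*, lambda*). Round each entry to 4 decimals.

Form the Lagrangian:
  L(x, lambda) = (1/2) x^T Q x + c^T x + lambda^T (A x - b)
Stationarity (grad_x L = 0): Q x + c + A^T lambda = 0.
Primal feasibility: A x = b.

This gives the KKT block system:
  [ Q   A^T ] [ x     ]   [-c ]
  [ A    0  ] [ lambda ] = [ b ]

Solving the linear system:
  x*      = (0.0435, 0.0435)
  lambda* = (1.1884)
  f(x*)   = -0.0217

x* = (0.0435, 0.0435), lambda* = (1.1884)


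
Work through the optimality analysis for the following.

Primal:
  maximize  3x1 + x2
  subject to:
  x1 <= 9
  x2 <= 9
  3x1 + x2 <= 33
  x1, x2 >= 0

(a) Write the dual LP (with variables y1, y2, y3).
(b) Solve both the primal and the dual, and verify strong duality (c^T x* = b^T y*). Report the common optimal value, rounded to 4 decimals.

The standard primal-dual pair for 'max c^T x s.t. A x <= b, x >= 0' is:
  Dual:  min b^T y  s.t.  A^T y >= c,  y >= 0.

So the dual LP is:
  minimize  9y1 + 9y2 + 33y3
  subject to:
    y1 + 3y3 >= 3
    y2 + y3 >= 1
    y1, y2, y3 >= 0

Solving the primal: x* = (8, 9).
  primal value c^T x* = 33.
Solving the dual: y* = (0, 0, 1).
  dual value b^T y* = 33.
Strong duality: c^T x* = b^T y*. Confirmed.

33


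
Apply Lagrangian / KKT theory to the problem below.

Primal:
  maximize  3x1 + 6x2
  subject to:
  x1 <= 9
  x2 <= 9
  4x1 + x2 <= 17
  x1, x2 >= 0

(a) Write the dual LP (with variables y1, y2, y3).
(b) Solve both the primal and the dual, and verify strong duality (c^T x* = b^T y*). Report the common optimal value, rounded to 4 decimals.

The standard primal-dual pair for 'max c^T x s.t. A x <= b, x >= 0' is:
  Dual:  min b^T y  s.t.  A^T y >= c,  y >= 0.

So the dual LP is:
  minimize  9y1 + 9y2 + 17y3
  subject to:
    y1 + 4y3 >= 3
    y2 + y3 >= 6
    y1, y2, y3 >= 0

Solving the primal: x* = (2, 9).
  primal value c^T x* = 60.
Solving the dual: y* = (0, 5.25, 0.75).
  dual value b^T y* = 60.
Strong duality: c^T x* = b^T y*. Confirmed.

60


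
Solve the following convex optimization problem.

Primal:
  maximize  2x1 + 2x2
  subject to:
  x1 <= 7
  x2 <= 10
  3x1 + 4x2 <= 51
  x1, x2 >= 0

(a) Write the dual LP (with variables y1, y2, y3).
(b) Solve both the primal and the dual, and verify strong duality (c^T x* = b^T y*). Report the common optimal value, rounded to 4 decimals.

The standard primal-dual pair for 'max c^T x s.t. A x <= b, x >= 0' is:
  Dual:  min b^T y  s.t.  A^T y >= c,  y >= 0.

So the dual LP is:
  minimize  7y1 + 10y2 + 51y3
  subject to:
    y1 + 3y3 >= 2
    y2 + 4y3 >= 2
    y1, y2, y3 >= 0

Solving the primal: x* = (7, 7.5).
  primal value c^T x* = 29.
Solving the dual: y* = (0.5, 0, 0.5).
  dual value b^T y* = 29.
Strong duality: c^T x* = b^T y*. Confirmed.

29


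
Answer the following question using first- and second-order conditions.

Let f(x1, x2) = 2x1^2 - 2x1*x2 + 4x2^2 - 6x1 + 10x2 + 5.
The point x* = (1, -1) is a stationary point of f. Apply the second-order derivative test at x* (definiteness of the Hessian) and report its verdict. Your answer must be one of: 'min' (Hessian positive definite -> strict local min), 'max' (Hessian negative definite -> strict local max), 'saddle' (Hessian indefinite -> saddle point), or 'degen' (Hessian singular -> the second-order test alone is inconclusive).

Compute the Hessian H = grad^2 f:
  H = [[4, -2], [-2, 8]]
Verify stationarity: grad f(x*) = H x* + g = (0, 0).
Eigenvalues of H: 3.1716, 8.8284.
Both eigenvalues > 0, so H is positive definite -> x* is a strict local min.

min


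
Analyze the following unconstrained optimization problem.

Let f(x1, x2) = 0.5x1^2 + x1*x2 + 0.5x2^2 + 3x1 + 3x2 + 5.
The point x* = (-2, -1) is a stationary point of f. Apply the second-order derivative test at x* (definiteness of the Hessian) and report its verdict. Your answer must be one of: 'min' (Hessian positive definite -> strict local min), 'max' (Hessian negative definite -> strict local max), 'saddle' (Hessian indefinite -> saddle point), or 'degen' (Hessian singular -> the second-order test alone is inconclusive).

Compute the Hessian H = grad^2 f:
  H = [[1, 1], [1, 1]]
Verify stationarity: grad f(x*) = H x* + g = (0, 0).
Eigenvalues of H: 0, 2.
H has a zero eigenvalue (singular; positive semidefinite but not definite), so H is neither positive definite, negative definite, nor indefinite. The second-order test alone is inconclusive -> degen.
(Indeed, f is constant along the null direction of H through x*, so x* is not a strict local extremum.)

degen


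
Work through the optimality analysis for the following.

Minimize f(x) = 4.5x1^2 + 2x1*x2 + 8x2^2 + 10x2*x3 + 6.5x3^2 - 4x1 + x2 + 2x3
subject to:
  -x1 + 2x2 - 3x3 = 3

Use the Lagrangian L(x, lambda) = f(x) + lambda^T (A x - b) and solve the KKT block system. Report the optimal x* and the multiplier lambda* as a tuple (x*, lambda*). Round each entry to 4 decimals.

Form the Lagrangian:
  L(x, lambda) = (1/2) x^T Q x + c^T x + lambda^T (A x - b)
Stationarity (grad_x L = 0): Q x + c + A^T lambda = 0.
Primal feasibility: A x = b.

This gives the KKT block system:
  [ Q   A^T ] [ x     ]   [-c ]
  [ A    0  ] [ lambda ] = [ b ]

Solving the linear system:
  x*      = (0.2312, 0.493, -0.7484)
  lambda* = (-0.9331)
  f(x*)   = 0.4354

x* = (0.2312, 0.493, -0.7484), lambda* = (-0.9331)


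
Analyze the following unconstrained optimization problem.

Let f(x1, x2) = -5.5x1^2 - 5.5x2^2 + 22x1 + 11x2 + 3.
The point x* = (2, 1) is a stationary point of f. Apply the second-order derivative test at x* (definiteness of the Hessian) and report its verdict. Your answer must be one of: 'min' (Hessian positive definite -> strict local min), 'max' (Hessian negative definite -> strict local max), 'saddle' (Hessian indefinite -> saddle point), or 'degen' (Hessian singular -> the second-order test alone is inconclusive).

Compute the Hessian H = grad^2 f:
  H = [[-11, 0], [0, -11]]
Verify stationarity: grad f(x*) = H x* + g = (0, 0).
Eigenvalues of H: -11, -11.
Both eigenvalues < 0, so H is negative definite -> x* is a strict local max.

max


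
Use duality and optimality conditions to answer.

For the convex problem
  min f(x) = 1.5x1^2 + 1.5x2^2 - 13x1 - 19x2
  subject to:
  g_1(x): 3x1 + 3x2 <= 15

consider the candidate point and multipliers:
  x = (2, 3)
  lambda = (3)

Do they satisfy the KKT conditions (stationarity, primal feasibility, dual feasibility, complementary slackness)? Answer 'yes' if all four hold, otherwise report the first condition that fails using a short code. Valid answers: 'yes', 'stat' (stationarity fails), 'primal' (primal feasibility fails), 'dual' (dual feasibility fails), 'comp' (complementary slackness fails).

Gradient of f: grad f(x) = Q x + c = (-7, -10)
Constraint values g_i(x) = a_i^T x - b_i:
  g_1((2, 3)) = 0
Stationarity residual: grad f(x) + sum_i lambda_i a_i = (2, -1)
  -> stationarity FAILS
Primal feasibility (all g_i <= 0): OK
Dual feasibility (all lambda_i >= 0): OK
Complementary slackness (lambda_i * g_i(x) = 0 for all i): OK

Verdict: the first failing condition is stationarity -> stat.

stat


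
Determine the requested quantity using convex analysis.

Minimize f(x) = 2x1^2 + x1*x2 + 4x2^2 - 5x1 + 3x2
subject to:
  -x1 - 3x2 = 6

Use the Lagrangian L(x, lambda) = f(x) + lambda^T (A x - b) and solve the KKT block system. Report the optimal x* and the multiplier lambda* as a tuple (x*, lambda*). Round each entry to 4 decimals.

Form the Lagrangian:
  L(x, lambda) = (1/2) x^T Q x + c^T x + lambda^T (A x - b)
Stationarity (grad_x L = 0): Q x + c + A^T lambda = 0.
Primal feasibility: A x = b.

This gives the KKT block system:
  [ Q   A^T ] [ x     ]   [-c ]
  [ A    0  ] [ lambda ] = [ b ]

Solving the linear system:
  x*      = (0.6316, -2.2105)
  lambda* = (-4.6842)
  f(x*)   = 9.1579

x* = (0.6316, -2.2105), lambda* = (-4.6842)


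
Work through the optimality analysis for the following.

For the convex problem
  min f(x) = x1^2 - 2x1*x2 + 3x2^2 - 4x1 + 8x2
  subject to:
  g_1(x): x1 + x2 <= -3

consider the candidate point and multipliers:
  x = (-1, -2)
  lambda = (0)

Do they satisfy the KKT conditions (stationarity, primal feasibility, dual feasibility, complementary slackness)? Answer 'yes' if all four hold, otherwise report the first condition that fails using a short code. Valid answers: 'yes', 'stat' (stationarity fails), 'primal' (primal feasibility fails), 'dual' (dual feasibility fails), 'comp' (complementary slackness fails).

Gradient of f: grad f(x) = Q x + c = (-2, -2)
Constraint values g_i(x) = a_i^T x - b_i:
  g_1((-1, -2)) = 0
Stationarity residual: grad f(x) + sum_i lambda_i a_i = (-2, -2)
  -> stationarity FAILS
Primal feasibility (all g_i <= 0): OK
Dual feasibility (all lambda_i >= 0): OK
Complementary slackness (lambda_i * g_i(x) = 0 for all i): OK

Verdict: the first failing condition is stationarity -> stat.

stat


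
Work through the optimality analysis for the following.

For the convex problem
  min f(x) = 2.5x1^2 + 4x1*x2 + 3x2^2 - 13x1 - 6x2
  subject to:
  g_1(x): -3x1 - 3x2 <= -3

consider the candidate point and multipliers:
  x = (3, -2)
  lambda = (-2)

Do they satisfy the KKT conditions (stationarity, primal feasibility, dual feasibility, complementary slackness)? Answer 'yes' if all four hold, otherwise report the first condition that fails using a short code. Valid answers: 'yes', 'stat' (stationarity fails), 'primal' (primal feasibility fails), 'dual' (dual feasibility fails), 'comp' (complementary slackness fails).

Gradient of f: grad f(x) = Q x + c = (-6, -6)
Constraint values g_i(x) = a_i^T x - b_i:
  g_1((3, -2)) = 0
Stationarity residual: grad f(x) + sum_i lambda_i a_i = (0, 0)
  -> stationarity OK
Primal feasibility (all g_i <= 0): OK
Dual feasibility (all lambda_i >= 0): FAILS
Complementary slackness (lambda_i * g_i(x) = 0 for all i): OK

Verdict: the first failing condition is dual_feasibility -> dual.

dual


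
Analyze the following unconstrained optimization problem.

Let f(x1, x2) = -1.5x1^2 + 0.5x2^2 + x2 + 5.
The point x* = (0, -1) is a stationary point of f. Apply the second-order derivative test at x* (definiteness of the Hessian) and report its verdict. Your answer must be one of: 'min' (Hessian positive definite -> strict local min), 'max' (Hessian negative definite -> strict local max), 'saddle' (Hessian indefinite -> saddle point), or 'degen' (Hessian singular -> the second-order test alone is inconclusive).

Compute the Hessian H = grad^2 f:
  H = [[-3, 0], [0, 1]]
Verify stationarity: grad f(x*) = H x* + g = (0, 0).
Eigenvalues of H: -3, 1.
Eigenvalues have mixed signs, so H is indefinite -> x* is a saddle point.

saddle


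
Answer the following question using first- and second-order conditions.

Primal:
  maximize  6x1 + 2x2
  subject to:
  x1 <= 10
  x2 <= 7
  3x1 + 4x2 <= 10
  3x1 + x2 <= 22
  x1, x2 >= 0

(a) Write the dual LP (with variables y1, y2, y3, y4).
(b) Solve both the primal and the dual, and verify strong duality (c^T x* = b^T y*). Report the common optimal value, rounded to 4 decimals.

The standard primal-dual pair for 'max c^T x s.t. A x <= b, x >= 0' is:
  Dual:  min b^T y  s.t.  A^T y >= c,  y >= 0.

So the dual LP is:
  minimize  10y1 + 7y2 + 10y3 + 22y4
  subject to:
    y1 + 3y3 + 3y4 >= 6
    y2 + 4y3 + y4 >= 2
    y1, y2, y3, y4 >= 0

Solving the primal: x* = (3.3333, 0).
  primal value c^T x* = 20.
Solving the dual: y* = (0, 0, 2, 0).
  dual value b^T y* = 20.
Strong duality: c^T x* = b^T y*. Confirmed.

20


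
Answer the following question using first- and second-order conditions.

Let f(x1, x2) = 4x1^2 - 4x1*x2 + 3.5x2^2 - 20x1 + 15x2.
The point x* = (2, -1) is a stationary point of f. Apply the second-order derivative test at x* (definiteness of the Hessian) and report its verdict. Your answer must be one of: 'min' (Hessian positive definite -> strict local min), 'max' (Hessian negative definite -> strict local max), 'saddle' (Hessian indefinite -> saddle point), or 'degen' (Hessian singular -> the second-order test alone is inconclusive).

Compute the Hessian H = grad^2 f:
  H = [[8, -4], [-4, 7]]
Verify stationarity: grad f(x*) = H x* + g = (0, 0).
Eigenvalues of H: 3.4689, 11.5311.
Both eigenvalues > 0, so H is positive definite -> x* is a strict local min.

min


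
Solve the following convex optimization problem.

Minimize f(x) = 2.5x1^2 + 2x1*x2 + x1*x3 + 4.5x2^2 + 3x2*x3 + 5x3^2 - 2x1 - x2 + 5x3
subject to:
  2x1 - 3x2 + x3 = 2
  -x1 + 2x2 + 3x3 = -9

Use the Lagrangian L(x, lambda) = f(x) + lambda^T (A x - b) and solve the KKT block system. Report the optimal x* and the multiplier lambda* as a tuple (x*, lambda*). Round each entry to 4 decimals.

Form the Lagrangian:
  L(x, lambda) = (1/2) x^T Q x + c^T x + lambda^T (A x - b)
Stationarity (grad_x L = 0): Q x + c + A^T lambda = 0.
Primal feasibility: A x = b.

This gives the KKT block system:
  [ Q   A^T ] [ x     ]   [-c ]
  [ A    0  ] [ lambda ] = [ b ]

Solving the linear system:
  x*      = (1.6231, -0.3308, -2.2385)
  lambda* = (1.0154, 5.2462)
  f(x*)   = 15.5385

x* = (1.6231, -0.3308, -2.2385), lambda* = (1.0154, 5.2462)


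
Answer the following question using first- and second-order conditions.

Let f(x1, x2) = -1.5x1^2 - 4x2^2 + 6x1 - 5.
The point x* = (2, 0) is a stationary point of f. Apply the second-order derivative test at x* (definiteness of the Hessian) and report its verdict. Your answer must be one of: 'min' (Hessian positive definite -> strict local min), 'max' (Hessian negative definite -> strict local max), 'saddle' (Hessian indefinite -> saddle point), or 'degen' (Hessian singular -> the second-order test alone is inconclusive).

Compute the Hessian H = grad^2 f:
  H = [[-3, 0], [0, -8]]
Verify stationarity: grad f(x*) = H x* + g = (0, 0).
Eigenvalues of H: -8, -3.
Both eigenvalues < 0, so H is negative definite -> x* is a strict local max.

max


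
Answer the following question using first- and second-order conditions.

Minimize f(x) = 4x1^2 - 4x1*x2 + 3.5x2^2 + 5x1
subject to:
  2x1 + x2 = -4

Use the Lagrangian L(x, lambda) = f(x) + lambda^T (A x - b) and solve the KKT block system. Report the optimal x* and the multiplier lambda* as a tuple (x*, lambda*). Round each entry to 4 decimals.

Form the Lagrangian:
  L(x, lambda) = (1/2) x^T Q x + c^T x + lambda^T (A x - b)
Stationarity (grad_x L = 0): Q x + c + A^T lambda = 0.
Primal feasibility: A x = b.

This gives the KKT block system:
  [ Q   A^T ] [ x     ]   [-c ]
  [ A    0  ] [ lambda ] = [ b ]

Solving the linear system:
  x*      = (-1.4808, -1.0385)
  lambda* = (1.3462)
  f(x*)   = -1.0096

x* = (-1.4808, -1.0385), lambda* = (1.3462)


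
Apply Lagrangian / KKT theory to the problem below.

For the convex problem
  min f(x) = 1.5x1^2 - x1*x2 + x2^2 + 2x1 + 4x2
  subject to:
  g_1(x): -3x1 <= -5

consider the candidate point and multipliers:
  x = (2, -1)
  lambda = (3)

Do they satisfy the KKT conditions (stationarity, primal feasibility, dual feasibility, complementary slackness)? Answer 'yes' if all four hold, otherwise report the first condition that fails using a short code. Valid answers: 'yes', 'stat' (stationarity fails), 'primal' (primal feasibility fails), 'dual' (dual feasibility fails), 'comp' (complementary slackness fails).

Gradient of f: grad f(x) = Q x + c = (9, 0)
Constraint values g_i(x) = a_i^T x - b_i:
  g_1((2, -1)) = -1
Stationarity residual: grad f(x) + sum_i lambda_i a_i = (0, 0)
  -> stationarity OK
Primal feasibility (all g_i <= 0): OK
Dual feasibility (all lambda_i >= 0): OK
Complementary slackness (lambda_i * g_i(x) = 0 for all i): FAILS

Verdict: the first failing condition is complementary_slackness -> comp.

comp


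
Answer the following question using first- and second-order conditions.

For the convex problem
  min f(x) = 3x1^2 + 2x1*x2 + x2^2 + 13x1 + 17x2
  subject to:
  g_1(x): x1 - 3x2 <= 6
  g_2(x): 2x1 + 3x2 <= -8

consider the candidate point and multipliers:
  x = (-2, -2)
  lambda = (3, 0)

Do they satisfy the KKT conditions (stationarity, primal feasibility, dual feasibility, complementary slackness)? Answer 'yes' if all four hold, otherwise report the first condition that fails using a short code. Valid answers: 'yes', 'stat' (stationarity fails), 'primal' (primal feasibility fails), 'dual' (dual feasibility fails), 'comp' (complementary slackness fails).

Gradient of f: grad f(x) = Q x + c = (-3, 9)
Constraint values g_i(x) = a_i^T x - b_i:
  g_1((-2, -2)) = -2
  g_2((-2, -2)) = -2
Stationarity residual: grad f(x) + sum_i lambda_i a_i = (0, 0)
  -> stationarity OK
Primal feasibility (all g_i <= 0): OK
Dual feasibility (all lambda_i >= 0): OK
Complementary slackness (lambda_i * g_i(x) = 0 for all i): FAILS

Verdict: the first failing condition is complementary_slackness -> comp.

comp


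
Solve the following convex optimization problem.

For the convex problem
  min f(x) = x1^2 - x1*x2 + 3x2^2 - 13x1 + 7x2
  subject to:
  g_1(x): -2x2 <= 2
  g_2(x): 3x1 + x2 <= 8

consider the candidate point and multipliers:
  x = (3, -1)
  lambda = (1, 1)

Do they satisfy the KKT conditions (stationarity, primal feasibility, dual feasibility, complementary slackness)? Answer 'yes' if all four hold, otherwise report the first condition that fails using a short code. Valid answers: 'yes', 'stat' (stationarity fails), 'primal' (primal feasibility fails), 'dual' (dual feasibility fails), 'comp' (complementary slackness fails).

Gradient of f: grad f(x) = Q x + c = (-6, -2)
Constraint values g_i(x) = a_i^T x - b_i:
  g_1((3, -1)) = 0
  g_2((3, -1)) = 0
Stationarity residual: grad f(x) + sum_i lambda_i a_i = (-3, -3)
  -> stationarity FAILS
Primal feasibility (all g_i <= 0): OK
Dual feasibility (all lambda_i >= 0): OK
Complementary slackness (lambda_i * g_i(x) = 0 for all i): OK

Verdict: the first failing condition is stationarity -> stat.

stat


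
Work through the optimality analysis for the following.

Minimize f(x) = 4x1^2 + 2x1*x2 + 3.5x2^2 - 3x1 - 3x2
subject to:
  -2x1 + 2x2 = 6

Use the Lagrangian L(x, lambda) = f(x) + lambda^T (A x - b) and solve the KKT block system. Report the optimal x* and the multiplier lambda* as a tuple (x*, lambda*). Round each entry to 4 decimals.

Form the Lagrangian:
  L(x, lambda) = (1/2) x^T Q x + c^T x + lambda^T (A x - b)
Stationarity (grad_x L = 0): Q x + c + A^T lambda = 0.
Primal feasibility: A x = b.

This gives the KKT block system:
  [ Q   A^T ] [ x     ]   [-c ]
  [ A    0  ] [ lambda ] = [ b ]

Solving the linear system:
  x*      = (-1.1053, 1.8947)
  lambda* = (-4.0263)
  f(x*)   = 10.8947

x* = (-1.1053, 1.8947), lambda* = (-4.0263)


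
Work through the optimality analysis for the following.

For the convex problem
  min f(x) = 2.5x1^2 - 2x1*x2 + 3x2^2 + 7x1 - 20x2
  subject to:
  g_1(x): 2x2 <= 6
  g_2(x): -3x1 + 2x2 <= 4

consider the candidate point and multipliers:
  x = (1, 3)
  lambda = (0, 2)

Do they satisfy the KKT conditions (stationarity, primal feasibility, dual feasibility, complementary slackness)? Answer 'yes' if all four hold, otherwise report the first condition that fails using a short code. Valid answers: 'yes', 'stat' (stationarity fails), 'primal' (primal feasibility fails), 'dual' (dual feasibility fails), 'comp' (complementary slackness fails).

Gradient of f: grad f(x) = Q x + c = (6, -4)
Constraint values g_i(x) = a_i^T x - b_i:
  g_1((1, 3)) = 0
  g_2((1, 3)) = -1
Stationarity residual: grad f(x) + sum_i lambda_i a_i = (0, 0)
  -> stationarity OK
Primal feasibility (all g_i <= 0): OK
Dual feasibility (all lambda_i >= 0): OK
Complementary slackness (lambda_i * g_i(x) = 0 for all i): FAILS

Verdict: the first failing condition is complementary_slackness -> comp.

comp


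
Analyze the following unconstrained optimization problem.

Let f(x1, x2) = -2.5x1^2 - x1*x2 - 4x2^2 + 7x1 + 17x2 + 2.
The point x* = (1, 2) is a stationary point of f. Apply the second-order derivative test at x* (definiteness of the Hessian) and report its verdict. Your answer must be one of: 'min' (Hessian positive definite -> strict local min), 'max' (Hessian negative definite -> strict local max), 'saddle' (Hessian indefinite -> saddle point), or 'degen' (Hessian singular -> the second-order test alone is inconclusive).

Compute the Hessian H = grad^2 f:
  H = [[-5, -1], [-1, -8]]
Verify stationarity: grad f(x*) = H x* + g = (0, 0).
Eigenvalues of H: -8.3028, -4.6972.
Both eigenvalues < 0, so H is negative definite -> x* is a strict local max.

max


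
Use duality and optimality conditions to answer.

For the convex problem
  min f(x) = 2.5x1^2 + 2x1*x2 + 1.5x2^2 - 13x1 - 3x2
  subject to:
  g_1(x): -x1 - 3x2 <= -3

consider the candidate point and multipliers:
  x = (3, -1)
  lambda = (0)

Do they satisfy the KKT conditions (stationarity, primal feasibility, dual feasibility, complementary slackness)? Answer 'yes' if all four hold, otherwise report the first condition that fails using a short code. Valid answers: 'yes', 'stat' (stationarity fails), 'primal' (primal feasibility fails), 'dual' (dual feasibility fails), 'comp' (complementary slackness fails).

Gradient of f: grad f(x) = Q x + c = (0, 0)
Constraint values g_i(x) = a_i^T x - b_i:
  g_1((3, -1)) = 3
Stationarity residual: grad f(x) + sum_i lambda_i a_i = (0, 0)
  -> stationarity OK
Primal feasibility (all g_i <= 0): FAILS
Dual feasibility (all lambda_i >= 0): OK
Complementary slackness (lambda_i * g_i(x) = 0 for all i): OK

Verdict: the first failing condition is primal_feasibility -> primal.

primal


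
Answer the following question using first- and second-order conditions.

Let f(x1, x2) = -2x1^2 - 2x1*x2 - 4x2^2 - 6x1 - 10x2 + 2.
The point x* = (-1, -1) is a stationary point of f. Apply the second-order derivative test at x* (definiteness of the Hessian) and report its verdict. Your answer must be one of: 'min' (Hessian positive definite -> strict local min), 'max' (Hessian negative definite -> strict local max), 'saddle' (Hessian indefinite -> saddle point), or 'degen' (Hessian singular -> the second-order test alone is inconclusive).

Compute the Hessian H = grad^2 f:
  H = [[-4, -2], [-2, -8]]
Verify stationarity: grad f(x*) = H x* + g = (0, 0).
Eigenvalues of H: -8.8284, -3.1716.
Both eigenvalues < 0, so H is negative definite -> x* is a strict local max.

max


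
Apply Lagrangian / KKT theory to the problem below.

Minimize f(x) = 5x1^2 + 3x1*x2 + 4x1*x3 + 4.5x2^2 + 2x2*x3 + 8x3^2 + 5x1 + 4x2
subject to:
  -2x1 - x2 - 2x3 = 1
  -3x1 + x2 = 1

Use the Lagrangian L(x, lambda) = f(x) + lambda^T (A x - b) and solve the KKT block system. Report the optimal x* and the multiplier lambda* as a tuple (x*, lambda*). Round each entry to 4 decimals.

Form the Lagrangian:
  L(x, lambda) = (1/2) x^T Q x + c^T x + lambda^T (A x - b)
Stationarity (grad_x L = 0): Q x + c + A^T lambda = 0.
Primal feasibility: A x = b.

This gives the KKT block system:
  [ Q   A^T ] [ x     ]   [-c ]
  [ A    0  ] [ lambda ] = [ b ]

Solving the linear system:
  x*      = (-0.4528, -0.3585, 0.1321)
  lambda* = (-0.2075, 0.1132)
  f(x*)   = -1.8019

x* = (-0.4528, -0.3585, 0.1321), lambda* = (-0.2075, 0.1132)


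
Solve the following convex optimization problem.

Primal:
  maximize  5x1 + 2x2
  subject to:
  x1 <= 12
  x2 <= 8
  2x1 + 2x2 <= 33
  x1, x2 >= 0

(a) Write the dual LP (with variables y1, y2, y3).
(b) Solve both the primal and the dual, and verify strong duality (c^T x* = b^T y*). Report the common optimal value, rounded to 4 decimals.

The standard primal-dual pair for 'max c^T x s.t. A x <= b, x >= 0' is:
  Dual:  min b^T y  s.t.  A^T y >= c,  y >= 0.

So the dual LP is:
  minimize  12y1 + 8y2 + 33y3
  subject to:
    y1 + 2y3 >= 5
    y2 + 2y3 >= 2
    y1, y2, y3 >= 0

Solving the primal: x* = (12, 4.5).
  primal value c^T x* = 69.
Solving the dual: y* = (3, 0, 1).
  dual value b^T y* = 69.
Strong duality: c^T x* = b^T y*. Confirmed.

69


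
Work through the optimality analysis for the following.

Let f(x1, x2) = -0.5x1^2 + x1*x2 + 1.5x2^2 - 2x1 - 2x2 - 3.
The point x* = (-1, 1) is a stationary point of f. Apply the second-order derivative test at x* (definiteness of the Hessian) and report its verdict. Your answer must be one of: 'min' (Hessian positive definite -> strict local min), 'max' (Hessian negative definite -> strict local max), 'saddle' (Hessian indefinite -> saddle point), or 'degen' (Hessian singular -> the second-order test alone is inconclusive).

Compute the Hessian H = grad^2 f:
  H = [[-1, 1], [1, 3]]
Verify stationarity: grad f(x*) = H x* + g = (0, 0).
Eigenvalues of H: -1.2361, 3.2361.
Eigenvalues have mixed signs, so H is indefinite -> x* is a saddle point.

saddle


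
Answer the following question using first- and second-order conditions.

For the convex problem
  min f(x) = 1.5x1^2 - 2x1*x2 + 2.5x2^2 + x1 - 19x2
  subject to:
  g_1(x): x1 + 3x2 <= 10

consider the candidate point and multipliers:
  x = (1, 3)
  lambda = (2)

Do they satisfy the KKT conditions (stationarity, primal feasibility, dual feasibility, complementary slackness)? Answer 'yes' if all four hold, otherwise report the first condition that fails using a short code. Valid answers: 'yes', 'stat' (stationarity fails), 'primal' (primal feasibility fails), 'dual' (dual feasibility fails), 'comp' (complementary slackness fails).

Gradient of f: grad f(x) = Q x + c = (-2, -6)
Constraint values g_i(x) = a_i^T x - b_i:
  g_1((1, 3)) = 0
Stationarity residual: grad f(x) + sum_i lambda_i a_i = (0, 0)
  -> stationarity OK
Primal feasibility (all g_i <= 0): OK
Dual feasibility (all lambda_i >= 0): OK
Complementary slackness (lambda_i * g_i(x) = 0 for all i): OK

Verdict: yes, KKT holds.

yes


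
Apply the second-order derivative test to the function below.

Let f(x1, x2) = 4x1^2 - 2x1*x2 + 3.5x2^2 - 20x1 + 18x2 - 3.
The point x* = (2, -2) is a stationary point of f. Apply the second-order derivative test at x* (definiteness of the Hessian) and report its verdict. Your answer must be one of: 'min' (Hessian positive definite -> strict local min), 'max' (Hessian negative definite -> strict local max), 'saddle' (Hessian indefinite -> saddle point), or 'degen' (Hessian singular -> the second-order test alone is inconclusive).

Compute the Hessian H = grad^2 f:
  H = [[8, -2], [-2, 7]]
Verify stationarity: grad f(x*) = H x* + g = (0, 0).
Eigenvalues of H: 5.4384, 9.5616.
Both eigenvalues > 0, so H is positive definite -> x* is a strict local min.

min
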